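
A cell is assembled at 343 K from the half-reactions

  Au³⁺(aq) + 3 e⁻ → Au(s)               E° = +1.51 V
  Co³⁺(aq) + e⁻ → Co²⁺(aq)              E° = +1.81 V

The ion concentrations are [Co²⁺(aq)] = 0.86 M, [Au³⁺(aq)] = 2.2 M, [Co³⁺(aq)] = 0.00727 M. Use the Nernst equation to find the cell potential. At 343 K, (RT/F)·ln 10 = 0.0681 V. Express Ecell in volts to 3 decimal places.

The Co³⁺/Co²⁺ couple has the more positive E°, so it is the cathode; Au³⁺/Au is the anode.
E°cell = +1.81 − (+1.51) = +0.30 V, with n = 3 electrons transferred.
The balanced reaction is 3 Co³⁺(aq) + Au(s) → 3 Co²⁺(aq) + Au³⁺(aq), so Q = ([Co²⁺(aq)]^3·[Au³⁺(aq)]) / [Co³⁺(aq)]^3 = 3.64×10^6 and log Q = 6.561.
By the Nernst equation, E = +0.30 − (0.0681/3)·(6.561) = +0.151 V.

+0.151 V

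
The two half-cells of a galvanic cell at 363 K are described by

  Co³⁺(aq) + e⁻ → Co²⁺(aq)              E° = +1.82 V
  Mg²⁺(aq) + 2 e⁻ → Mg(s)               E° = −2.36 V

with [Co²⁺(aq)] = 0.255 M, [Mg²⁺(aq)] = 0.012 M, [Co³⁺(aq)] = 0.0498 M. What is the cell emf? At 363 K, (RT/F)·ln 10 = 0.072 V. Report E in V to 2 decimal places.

Since E°(Co³⁺/Co²⁺) > E°(Mg²⁺/Mg), Co³⁺/Co²⁺ serves as the cathode.
E°cell = +1.82 − (−2.36) = +4.18 V, with n = 2 electrons transferred.
For the overall reaction 2 Co³⁺(aq) + Mg(s) → 2 Co²⁺(aq) + Mg²⁺(aq), Q = ([Co²⁺(aq)]^2·[Mg²⁺(aq)]) / [Co³⁺(aq)]^2 = 0.315, giving log Q = −0.502.
Applying E = E° − (RT ln10/nF)·log Q gives +4.18 − (0.072/2)(−0.502) = +4.20 V.

+4.20 V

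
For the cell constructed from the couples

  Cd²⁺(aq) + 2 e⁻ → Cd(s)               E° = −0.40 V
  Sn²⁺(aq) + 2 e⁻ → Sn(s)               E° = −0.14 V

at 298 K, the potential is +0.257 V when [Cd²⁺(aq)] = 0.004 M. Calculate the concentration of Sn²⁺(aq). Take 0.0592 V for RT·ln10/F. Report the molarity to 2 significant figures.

0.0032 M

With Sn²⁺/Sn at the cathode and Cd²⁺/Cd at the anode, E°cell = −0.14 − (−0.40) = +0.26 V (n = 2).
Rearranging E = E° − (0.0592/n)·log Q gives log Q = 2(+0.26 − (+0.257))/0.0592 = 0.101.
For Sn²⁺(aq) + Cd(s) → Sn(s) + Cd²⁺(aq), the reaction quotient is Q = [Cd²⁺(aq)] / [Sn²⁺(aq)].
Isolating [Sn²⁺(aq)] in Q = 10^{0.101} yields log [Sn²⁺(aq)] = −2.499, i.e. 0.0032 M.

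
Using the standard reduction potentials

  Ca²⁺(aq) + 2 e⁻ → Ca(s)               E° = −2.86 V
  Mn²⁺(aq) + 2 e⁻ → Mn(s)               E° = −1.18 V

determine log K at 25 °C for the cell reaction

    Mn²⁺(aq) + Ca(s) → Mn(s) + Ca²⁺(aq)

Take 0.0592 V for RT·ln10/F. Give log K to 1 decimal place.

log K = 56.8

The Mn²⁺/Mn couple is reduced (cathode); E°cell = −1.18 − (−2.86) = +1.68 V with n = 2.
At equilibrium E = 0, so log K = nE°cell / 0.0592 = (2)(+1.68) / 0.0592 = 56.8.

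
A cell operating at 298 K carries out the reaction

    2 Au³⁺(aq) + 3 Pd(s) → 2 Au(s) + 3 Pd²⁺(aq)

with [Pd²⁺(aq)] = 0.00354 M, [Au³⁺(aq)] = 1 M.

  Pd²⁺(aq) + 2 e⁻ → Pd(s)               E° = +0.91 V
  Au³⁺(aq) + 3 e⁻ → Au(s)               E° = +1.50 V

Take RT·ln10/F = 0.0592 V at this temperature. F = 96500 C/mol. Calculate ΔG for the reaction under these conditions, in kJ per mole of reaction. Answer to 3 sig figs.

With Au³⁺/Au reduced at the cathode, E°cell = +1.50 − (+0.91) = +0.59 V and n = 6.
The reaction quotient is [Pd²⁺(aq)]^3 / [Au³⁺(aq)]^2 = 4.44×10^−8; by Nernst, E = +0.59 − (0.0592/6)(−7.353) = +0.6625 V.
ΔG = −nFE = −(6)(96500)(+0.6625) J/mol = −384 kJ/mol.

−384 kJ/mol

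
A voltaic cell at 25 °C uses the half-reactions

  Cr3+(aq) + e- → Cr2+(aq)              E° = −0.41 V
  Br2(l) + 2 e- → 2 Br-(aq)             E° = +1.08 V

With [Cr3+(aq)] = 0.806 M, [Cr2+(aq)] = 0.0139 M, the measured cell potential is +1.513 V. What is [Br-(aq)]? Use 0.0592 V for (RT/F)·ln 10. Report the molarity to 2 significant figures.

0.0070 M

Br₂/Br⁻ is the cathode (higher E°); E°cell = +1.08 − (−0.41) = +1.49 V with n = 2.
Since E = E° − (0.0592/n)·log Q, log Q = n(E° − E)/0.0592 = −0.777.
The balanced reaction is Br2(l) + 2 Cr2+(aq) → 2 Br-(aq) + 2 Cr3+(aq), so Q = ([Br-(aq)]^2·[Cr3+(aq)]^2) / [Cr2+(aq)]^2.
Isolating [Br-(aq)] in Q = 10^{−0.777} yields log [Br-(aq)] = −2.152, i.e. 0.0070 M.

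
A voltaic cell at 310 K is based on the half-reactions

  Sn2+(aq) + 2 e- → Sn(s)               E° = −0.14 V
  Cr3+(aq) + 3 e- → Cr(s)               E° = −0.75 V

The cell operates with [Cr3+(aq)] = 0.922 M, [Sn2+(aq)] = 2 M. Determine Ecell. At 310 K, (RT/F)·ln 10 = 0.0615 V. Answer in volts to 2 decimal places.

Since E°(Sn²⁺/Sn) > E°(Cr³⁺/Cr), Sn²⁺/Sn serves as the cathode.
The standard potential is −0.14 − (−0.75) = +0.61 V and the balanced reaction transfers n = 6 electrons.
Balancing gives 3 Sn2+(aq) + 2 Cr(s) → 3 Sn(s) + 2 Cr3+(aq); hence Q = [Cr3+(aq)]^2 / [Sn2+(aq)]^3 = 0.106 (log Q = −0.974).
E = E° − (0.0615/n)·log Q = +0.61 − (0.0615/6)(−0.974) = +0.62 V.

+0.62 V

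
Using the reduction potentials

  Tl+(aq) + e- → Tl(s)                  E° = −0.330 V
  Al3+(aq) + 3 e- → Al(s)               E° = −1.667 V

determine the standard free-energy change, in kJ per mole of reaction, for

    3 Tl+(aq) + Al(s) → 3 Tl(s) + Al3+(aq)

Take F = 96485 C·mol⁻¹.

In the reaction as written Tl+(aq) is reduced, so the Tl⁺/Tl couple is the cathode and Al³⁺/Al is the anode.
E°cell = −0.330 − (−1.667) = +1.337 V; balancing electrons gives n = 3.
ΔG° = −nFE°cell = −(3)(96485)(+1.337) J/mol = −387 kJ/mol.

−387 kJ/mol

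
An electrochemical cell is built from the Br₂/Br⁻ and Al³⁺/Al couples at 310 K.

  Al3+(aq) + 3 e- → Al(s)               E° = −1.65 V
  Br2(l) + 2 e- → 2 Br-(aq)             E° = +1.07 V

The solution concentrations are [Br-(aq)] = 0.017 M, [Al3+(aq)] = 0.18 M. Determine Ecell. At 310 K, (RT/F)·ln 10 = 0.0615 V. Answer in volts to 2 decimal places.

+2.84 V

The Br₂/Br⁻ couple has the more positive E°, so it is the cathode; Al³⁺/Al is the anode.
E°cell = E°cat − E°an = +1.07 − (−1.65) = +2.72 V; n = 6.
The balanced reaction is 3 Br2(l) + 2 Al(s) → 6 Br-(aq) + 2 Al3+(aq), so Q = [Br-(aq)]^6·[Al3+(aq)]^2 = 7.82×10^−13 and log Q = −12.107.
Applying E = E° − (RT ln10/nF)·log Q gives +2.72 − (0.0615/6)(−12.107) = +2.84 V.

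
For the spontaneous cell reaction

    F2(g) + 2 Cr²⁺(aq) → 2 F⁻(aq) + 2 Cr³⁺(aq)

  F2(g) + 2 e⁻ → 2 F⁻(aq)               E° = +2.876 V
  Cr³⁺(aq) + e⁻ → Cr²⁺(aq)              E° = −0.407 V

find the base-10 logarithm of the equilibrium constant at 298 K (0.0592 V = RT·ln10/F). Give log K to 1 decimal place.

log K = 110.9

The F₂/F⁻ couple is reduced (cathode); E°cell = +2.876 − (−0.407) = +3.283 V with n = 2.
At equilibrium E = 0, so log K = nE°cell / 0.0592 = (2)(+3.283) / 0.0592 = 110.9.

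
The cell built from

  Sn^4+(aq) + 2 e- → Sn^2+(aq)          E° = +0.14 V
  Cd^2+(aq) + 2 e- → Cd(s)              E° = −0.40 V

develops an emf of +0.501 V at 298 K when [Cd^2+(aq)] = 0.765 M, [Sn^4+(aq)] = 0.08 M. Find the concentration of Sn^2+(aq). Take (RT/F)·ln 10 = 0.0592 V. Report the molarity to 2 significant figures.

2.2 M

Sn⁴⁺/Sn²⁺ is the cathode (higher E°); E°cell = +0.14 − (−0.40) = +0.54 V with n = 2.
Rearranging E = E° − (0.0592/n)·log Q gives log Q = 2(+0.54 − (+0.501))/0.0592 = 1.318.
The balanced reaction is Sn^4+(aq) + Cd(s) → Sn^2+(aq) + Cd^2+(aq), so Q = ([Sn^2+(aq)]·[Cd^2+(aq)]) / [Sn^4+(aq)].
Substituting the known concentrations and solving, log [Sn^2+(aq)] = 0.337 and [Sn^2+(aq)] = 2.2 M.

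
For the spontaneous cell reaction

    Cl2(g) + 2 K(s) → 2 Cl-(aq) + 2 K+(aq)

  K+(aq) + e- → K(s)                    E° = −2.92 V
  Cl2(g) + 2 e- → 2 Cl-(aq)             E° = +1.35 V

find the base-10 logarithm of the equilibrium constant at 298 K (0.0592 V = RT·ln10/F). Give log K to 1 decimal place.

log K = 144.3

The Cl₂/Cl⁻ couple is reduced (cathode); E°cell = +1.35 − (−2.92) = +4.27 V with n = 2.
At equilibrium E = 0, so log K = nE°cell / 0.0592 = (2)(+4.27) / 0.0592 = 144.3.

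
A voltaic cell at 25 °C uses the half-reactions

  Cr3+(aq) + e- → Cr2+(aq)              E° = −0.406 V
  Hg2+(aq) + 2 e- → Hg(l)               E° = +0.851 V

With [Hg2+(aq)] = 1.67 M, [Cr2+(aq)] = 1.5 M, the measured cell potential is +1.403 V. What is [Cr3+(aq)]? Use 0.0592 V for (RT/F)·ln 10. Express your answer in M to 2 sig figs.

0.0066 M

Hg²⁺/Hg is the cathode (higher E°); E°cell = +0.851 − (−0.406) = +1.257 V with n = 2.
Rearranging E = E° − (0.0592/n)·log Q gives log Q = 2(+1.257 − (+1.403))/0.0592 = −4.932.
The balanced reaction is Hg2+(aq) + 2 Cr2+(aq) → Hg(l) + 2 Cr3+(aq), so Q = [Cr3+(aq)]^2 / ([Hg2+(aq)]·[Cr2+(aq)]^2).
Substituting the known concentrations and solving, log [Cr3+(aq)] = −2.179 and [Cr3+(aq)] = 0.0066 M.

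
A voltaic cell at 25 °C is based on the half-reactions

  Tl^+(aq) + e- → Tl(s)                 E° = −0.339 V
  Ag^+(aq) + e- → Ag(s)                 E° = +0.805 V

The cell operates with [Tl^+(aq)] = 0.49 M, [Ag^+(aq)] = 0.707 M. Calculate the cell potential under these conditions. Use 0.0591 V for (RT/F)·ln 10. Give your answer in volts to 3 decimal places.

+1.153 V

Ag⁺/Ag is reduced (cathode, E° = +0.805 V) and Tl⁺/Tl is oxidized (anode).
E°cell = E°cat − E°an = +0.805 − (−0.339) = +1.144 V; n = 1.
The balanced reaction is Ag^+(aq) + Tl(s) → Ag(s) + Tl^+(aq), so Q = [Tl^+(aq)] / [Ag^+(aq)] = 0.693 and log Q = −0.159.
E = E° − (0.0591/n)·log Q = +1.144 − (0.0591/1)(−0.159) = +1.153 V.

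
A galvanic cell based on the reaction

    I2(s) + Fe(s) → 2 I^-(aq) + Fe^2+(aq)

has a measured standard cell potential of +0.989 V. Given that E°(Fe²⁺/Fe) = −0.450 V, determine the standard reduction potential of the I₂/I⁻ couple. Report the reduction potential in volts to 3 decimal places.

In the reaction as written the I₂/I⁻ couple is reduced (cathode) and Fe²⁺/Fe is oxidized (anode), so E°cell = E°(I₂/I⁻) − E°(Fe²⁺/Fe).
E°(I₂/I⁻) = E°cell + E°(anode) = +0.989 + (−0.450) = +0.539 V.

+0.539 V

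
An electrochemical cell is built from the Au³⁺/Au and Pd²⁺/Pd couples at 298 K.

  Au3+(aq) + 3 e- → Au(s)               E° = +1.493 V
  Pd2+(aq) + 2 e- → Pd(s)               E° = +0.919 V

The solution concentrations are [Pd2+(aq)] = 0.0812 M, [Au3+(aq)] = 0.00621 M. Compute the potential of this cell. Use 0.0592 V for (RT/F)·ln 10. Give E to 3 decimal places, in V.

+0.563 V

The Au³⁺/Au couple has the more positive E°, so it is the cathode; Pd²⁺/Pd is the anode.
The standard potential is +1.493 − (+0.919) = +0.574 V and the balanced reaction transfers n = 6 electrons.
The balanced reaction is 2 Au3+(aq) + 3 Pd(s) → 2 Au(s) + 3 Pd2+(aq), so Q = [Pd2+(aq)]^3 / [Au3+(aq)]^2 = 13.9 and log Q = 1.142.
By the Nernst equation, E = +0.574 − (0.0592/6)·(1.142) = +0.563 V.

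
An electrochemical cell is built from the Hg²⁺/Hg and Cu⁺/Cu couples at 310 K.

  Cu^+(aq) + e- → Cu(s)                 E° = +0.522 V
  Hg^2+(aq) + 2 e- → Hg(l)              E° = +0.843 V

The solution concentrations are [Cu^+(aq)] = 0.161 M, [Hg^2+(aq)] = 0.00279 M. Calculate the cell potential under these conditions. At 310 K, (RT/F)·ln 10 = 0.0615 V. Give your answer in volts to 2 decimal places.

+0.29 V

Since E°(Hg²⁺/Hg) > E°(Cu⁺/Cu), Hg²⁺/Hg serves as the cathode.
E°cell = E°cat − E°an = +0.843 − (+0.522) = +0.321 V; n = 2.
The balanced reaction is Hg^2+(aq) + 2 Cu(s) → Hg(l) + 2 Cu^+(aq), so Q = [Cu^+(aq)]^2 / [Hg^2+(aq)] = 9.29 and log Q = 0.968.
Applying E = E° − (RT ln10/nF)·log Q gives +0.321 − (0.0615/2)(0.968) = +0.29 V.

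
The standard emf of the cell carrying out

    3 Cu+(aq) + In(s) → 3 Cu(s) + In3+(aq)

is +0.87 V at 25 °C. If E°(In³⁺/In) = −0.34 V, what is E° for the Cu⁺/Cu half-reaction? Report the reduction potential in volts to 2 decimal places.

In the reaction as written the Cu⁺/Cu couple is reduced (cathode) and In³⁺/In is oxidized (anode), so E°cell = E°(Cu⁺/Cu) − E°(In³⁺/In).
E°(Cu⁺/Cu) = E°cell + E°(anode) = +0.87 + (−0.34) = +0.53 V.

+0.53 V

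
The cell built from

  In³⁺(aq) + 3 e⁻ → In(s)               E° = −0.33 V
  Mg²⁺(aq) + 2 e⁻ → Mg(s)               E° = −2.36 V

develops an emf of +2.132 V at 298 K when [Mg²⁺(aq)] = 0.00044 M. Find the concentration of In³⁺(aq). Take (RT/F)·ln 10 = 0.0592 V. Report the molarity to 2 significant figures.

1.4 M

With In³⁺/In at the cathode and Mg²⁺/Mg at the anode, E°cell = −0.33 − (−2.36) = +2.03 V (n = 6).
Since E = E° − (0.0592/n)·log Q, log Q = n(E° − E)/0.0592 = −10.338.
Balancing electrons gives 2 In³⁺(aq) + 3 Mg(s) → 2 In(s) + 3 Mg²⁺(aq); thus Q = [Mg²⁺(aq)]^3 / [In³⁺(aq)]^2.
Isolating [In³⁺(aq)] in Q = 10^{−10.338} yields log [In³⁺(aq)] = 0.134, i.e. 1.4 M.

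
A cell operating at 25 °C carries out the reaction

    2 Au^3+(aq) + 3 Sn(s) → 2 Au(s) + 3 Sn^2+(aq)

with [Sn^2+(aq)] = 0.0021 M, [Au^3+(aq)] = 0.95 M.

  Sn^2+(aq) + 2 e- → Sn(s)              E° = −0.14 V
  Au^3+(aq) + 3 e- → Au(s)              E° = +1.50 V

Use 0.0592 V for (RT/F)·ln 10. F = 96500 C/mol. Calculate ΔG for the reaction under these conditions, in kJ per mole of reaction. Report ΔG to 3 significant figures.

−995 kJ/mol

With Au³⁺/Au reduced at the cathode, E°cell = +1.50 − (−0.14) = +1.64 V and n = 6.
Q = [Sn^2+(aq)]^3 / [Au^3+(aq)]^2 = 1.03×10^−8, so log Q = −7.989 and E = +1.64 − (0.0592/6)(−7.989) = +1.7188 V.
Then ΔG = −nFE = −6 × 96500 × +1.7188 J/mol = −995 kJ/mol.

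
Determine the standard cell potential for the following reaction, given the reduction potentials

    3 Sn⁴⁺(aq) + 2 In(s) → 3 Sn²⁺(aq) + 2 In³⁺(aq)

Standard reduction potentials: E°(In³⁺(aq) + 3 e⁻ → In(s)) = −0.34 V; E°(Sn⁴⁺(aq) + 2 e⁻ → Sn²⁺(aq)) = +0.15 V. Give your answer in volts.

Sn⁴⁺(aq) gains electrons, so the Sn⁴⁺/Sn²⁺ couple is the cathode; the In³⁺/In couple is the anode.
E°cell = E°(cathode) − E°(anode) = +0.15 − (−0.34) = +0.49 V.
The positive value indicates the reaction is spontaneous as written.

+0.49 V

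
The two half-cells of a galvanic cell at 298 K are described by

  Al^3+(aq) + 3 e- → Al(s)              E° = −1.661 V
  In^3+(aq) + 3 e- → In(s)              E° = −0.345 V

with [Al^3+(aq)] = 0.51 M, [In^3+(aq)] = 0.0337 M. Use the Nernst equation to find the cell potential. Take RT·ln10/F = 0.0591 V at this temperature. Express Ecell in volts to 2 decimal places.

In³⁺/In is reduced (cathode, E° = −0.345 V) and Al³⁺/Al is oxidized (anode).
E°cell = −0.345 − (−1.661) = +1.316 V, with n = 3 electrons transferred.
The balanced reaction is In^3+(aq) + Al(s) → In(s) + Al^3+(aq), so Q = [Al^3+(aq)] / [In^3+(aq)] = 15.1 and log Q = 1.180.
By the Nernst equation, E = +1.316 − (0.0591/3)·(1.180) = +1.29 V.

+1.29 V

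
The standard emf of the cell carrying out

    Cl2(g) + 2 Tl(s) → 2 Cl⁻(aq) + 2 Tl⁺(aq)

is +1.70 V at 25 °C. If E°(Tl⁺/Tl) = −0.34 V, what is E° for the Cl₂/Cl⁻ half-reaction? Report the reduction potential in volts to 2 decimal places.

In the reaction as written the Cl₂/Cl⁻ couple is reduced (cathode) and Tl⁺/Tl is oxidized (anode), so E°cell = E°(Cl₂/Cl⁻) − E°(Tl⁺/Tl).
E°(Cl₂/Cl⁻) = E°cell + E°(anode) = +1.70 + (−0.34) = +1.36 V.

+1.36 V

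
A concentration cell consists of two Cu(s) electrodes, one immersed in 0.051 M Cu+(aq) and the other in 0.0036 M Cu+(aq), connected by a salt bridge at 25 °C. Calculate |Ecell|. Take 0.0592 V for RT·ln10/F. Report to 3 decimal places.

0.068 V

For a concentration cell E°cell = 0, since both electrodes use the same couple.
The compartment with the higher Cu+(aq) concentration (0.051 M) acts as the cathode; ions are reduced there and produced at the dilute (0.0036 M) anode.
With n = 1, Ecell = −(0.0592/1)·log([dilute]/[conc]) = −(0.0592/1)·log(0.0036/0.051) = +0.068 V.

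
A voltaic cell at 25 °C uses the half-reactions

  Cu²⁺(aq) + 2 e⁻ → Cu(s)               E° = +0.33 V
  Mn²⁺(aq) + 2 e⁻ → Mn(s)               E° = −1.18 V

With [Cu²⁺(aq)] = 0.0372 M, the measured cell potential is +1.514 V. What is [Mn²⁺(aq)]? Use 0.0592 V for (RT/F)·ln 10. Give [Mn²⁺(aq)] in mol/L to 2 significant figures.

The Cu²⁺/Cu couple has the larger reduction potential, so it is the cathode: E°cell = +0.33 − (−1.18) = +1.51 V and n = 2.
Since E = E° − (0.0592/n)·log Q, log Q = n(E° − E)/0.0592 = −0.135.
For Cu²⁺(aq) + Mn(s) → Cu(s) + Mn²⁺(aq), the reaction quotient is Q = [Mn²⁺(aq)] / [Cu²⁺(aq)].
Isolating [Mn²⁺(aq)] in Q = 10^{−0.135} yields log [Mn²⁺(aq)] = −1.564, i.e. 0.027 M.

0.027 M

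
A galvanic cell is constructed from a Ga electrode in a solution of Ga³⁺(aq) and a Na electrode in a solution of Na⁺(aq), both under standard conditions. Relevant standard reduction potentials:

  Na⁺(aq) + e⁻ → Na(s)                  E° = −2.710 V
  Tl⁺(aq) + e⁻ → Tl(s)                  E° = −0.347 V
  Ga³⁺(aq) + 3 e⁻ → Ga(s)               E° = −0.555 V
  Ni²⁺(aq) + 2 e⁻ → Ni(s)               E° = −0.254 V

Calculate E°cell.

+2.155 V

The Ga³⁺/Ga couple has the higher E°, so Ga ion is reduced (cathode) and Na is oxidized (anode).
E°cell = E°(cathode) − E°(anode) = −0.555 − (−2.710) = +2.155 V.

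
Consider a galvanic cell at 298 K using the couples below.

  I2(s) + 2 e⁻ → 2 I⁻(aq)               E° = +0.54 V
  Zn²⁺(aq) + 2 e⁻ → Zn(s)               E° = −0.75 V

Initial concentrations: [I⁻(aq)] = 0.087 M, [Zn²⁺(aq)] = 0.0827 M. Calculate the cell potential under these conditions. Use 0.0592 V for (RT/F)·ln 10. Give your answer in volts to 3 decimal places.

+1.385 V

The I₂/I⁻ couple has the more positive E°, so it is the cathode; Zn²⁺/Zn is the anode.
E°cell = +0.54 − (−0.75) = +1.29 V, with n = 2 electrons transferred.
Balancing gives I2(s) + Zn(s) → 2 I⁻(aq) + Zn²⁺(aq); hence Q = [I⁻(aq)]^2·[Zn²⁺(aq)] = 0.000626 (log Q = −3.203).
E = E° − (0.0592/n)·log Q = +1.29 − (0.0592/2)(−3.203) = +1.385 V.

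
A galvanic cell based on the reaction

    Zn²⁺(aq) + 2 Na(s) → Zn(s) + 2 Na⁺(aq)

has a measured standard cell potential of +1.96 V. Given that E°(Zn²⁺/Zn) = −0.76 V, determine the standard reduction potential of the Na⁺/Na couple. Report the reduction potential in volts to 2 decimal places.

In the reaction as written the Zn²⁺/Zn couple is reduced (cathode) and Na⁺/Na is oxidized (anode), so E°cell = E°(Zn²⁺/Zn) − E°(Na⁺/Na).
E°(Na⁺/Na) = E°(cathode) − E°cell = −0.76 − (+1.96) = −2.72 V.

−2.72 V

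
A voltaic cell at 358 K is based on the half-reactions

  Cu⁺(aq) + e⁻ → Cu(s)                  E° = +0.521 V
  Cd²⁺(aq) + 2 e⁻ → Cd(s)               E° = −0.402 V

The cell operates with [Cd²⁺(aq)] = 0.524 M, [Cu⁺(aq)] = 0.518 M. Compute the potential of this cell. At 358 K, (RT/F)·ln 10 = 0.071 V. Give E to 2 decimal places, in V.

Since E°(Cu⁺/Cu) > E°(Cd²⁺/Cd), Cu⁺/Cu serves as the cathode.
E°cell = E°cat − E°an = +0.521 − (−0.402) = +0.923 V; n = 2.
The balanced reaction is 2 Cu⁺(aq) + Cd(s) → 2 Cu(s) + Cd²⁺(aq), so Q = [Cd²⁺(aq)] / [Cu⁺(aq)]^2 = 1.95 and log Q = 0.291.
By the Nernst equation, E = +0.923 − (0.071/2)·(0.291) = +0.91 V.

+0.91 V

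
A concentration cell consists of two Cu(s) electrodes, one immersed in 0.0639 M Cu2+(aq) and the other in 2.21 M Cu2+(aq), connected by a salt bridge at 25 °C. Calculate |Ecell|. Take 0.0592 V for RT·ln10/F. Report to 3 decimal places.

0.046 V

For a concentration cell E°cell = 0, since both electrodes use the same couple.
The compartment with the higher Cu2+(aq) concentration (2.21 M) acts as the cathode; ions are reduced there and produced at the dilute (0.0639 M) anode.
With n = 2, Ecell = −(0.0592/2)·log([dilute]/[conc]) = −(0.0592/2)·log(0.0639/2.21) = +0.046 V.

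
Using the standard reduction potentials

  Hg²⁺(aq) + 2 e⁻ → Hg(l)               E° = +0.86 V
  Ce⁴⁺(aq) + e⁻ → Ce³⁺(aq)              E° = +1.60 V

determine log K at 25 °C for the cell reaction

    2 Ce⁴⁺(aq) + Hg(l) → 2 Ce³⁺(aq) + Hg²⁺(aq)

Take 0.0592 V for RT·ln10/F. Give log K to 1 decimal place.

The Ce⁴⁺/Ce³⁺ couple is reduced (cathode); E°cell = +1.60 − (+0.86) = +0.74 V with n = 2.
At equilibrium E = 0, so log K = nE°cell / 0.0592 = (2)(+0.74) / 0.0592 = 25.0.

log K = 25.0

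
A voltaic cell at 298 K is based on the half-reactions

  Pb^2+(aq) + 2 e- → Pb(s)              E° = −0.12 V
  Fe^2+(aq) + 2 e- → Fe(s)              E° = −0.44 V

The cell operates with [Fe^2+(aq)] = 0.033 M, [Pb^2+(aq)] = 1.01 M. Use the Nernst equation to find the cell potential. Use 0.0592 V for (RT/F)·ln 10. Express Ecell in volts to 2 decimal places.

Pb²⁺/Pb is reduced (cathode, E° = −0.12 V) and Fe²⁺/Fe is oxidized (anode).
The standard potential is −0.12 − (−0.44) = +0.32 V and the balanced reaction transfers n = 2 electrons.
The balanced reaction is Pb^2+(aq) + Fe(s) → Pb(s) + Fe^2+(aq), so Q = [Fe^2+(aq)] / [Pb^2+(aq)] = 0.0327 and log Q = −1.486.
E = E° − (0.0592/n)·log Q = +0.32 − (0.0592/2)(−1.486) = +0.36 V.

+0.36 V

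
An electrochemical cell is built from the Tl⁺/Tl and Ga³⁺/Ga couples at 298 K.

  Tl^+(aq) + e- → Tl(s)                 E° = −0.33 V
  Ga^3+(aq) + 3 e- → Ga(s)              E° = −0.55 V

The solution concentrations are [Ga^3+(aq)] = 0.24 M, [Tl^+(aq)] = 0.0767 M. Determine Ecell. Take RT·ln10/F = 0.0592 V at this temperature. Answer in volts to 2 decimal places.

+0.17 V

Tl⁺/Tl is reduced (cathode, E° = −0.33 V) and Ga³⁺/Ga is oxidized (anode).
E°cell = E°cat − E°an = −0.33 − (−0.55) = +0.22 V; n = 3.
For the overall reaction 3 Tl^+(aq) + Ga(s) → 3 Tl(s) + Ga^3+(aq), Q = [Ga^3+(aq)] / [Tl^+(aq)]^3 = 532, giving log Q = 2.726.
Applying E = E° − (RT ln10/nF)·log Q gives +0.22 − (0.0592/3)(2.726) = +0.17 V.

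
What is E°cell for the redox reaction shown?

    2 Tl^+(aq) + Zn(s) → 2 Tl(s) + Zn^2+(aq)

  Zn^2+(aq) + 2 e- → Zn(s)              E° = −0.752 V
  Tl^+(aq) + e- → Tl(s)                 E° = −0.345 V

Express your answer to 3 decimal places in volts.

+0.407 V

Tl^+(aq) gains electrons, so the Tl⁺/Tl couple is the cathode; the Zn²⁺/Zn couple is the anode.
E°cell = E°(cathode) − E°(anode) = −0.345 − (−0.752) = +0.407 V.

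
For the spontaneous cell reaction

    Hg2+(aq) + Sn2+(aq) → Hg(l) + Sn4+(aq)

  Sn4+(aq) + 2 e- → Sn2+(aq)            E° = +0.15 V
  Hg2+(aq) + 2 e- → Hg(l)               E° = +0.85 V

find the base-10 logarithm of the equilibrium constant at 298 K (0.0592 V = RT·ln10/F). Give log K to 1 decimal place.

log K = 23.6

The Hg²⁺/Hg couple is reduced (cathode); E°cell = +0.85 − (+0.15) = +0.70 V with n = 2.
At equilibrium E = 0, so log K = nE°cell / 0.0592 = (2)(+0.70) / 0.0592 = 23.6.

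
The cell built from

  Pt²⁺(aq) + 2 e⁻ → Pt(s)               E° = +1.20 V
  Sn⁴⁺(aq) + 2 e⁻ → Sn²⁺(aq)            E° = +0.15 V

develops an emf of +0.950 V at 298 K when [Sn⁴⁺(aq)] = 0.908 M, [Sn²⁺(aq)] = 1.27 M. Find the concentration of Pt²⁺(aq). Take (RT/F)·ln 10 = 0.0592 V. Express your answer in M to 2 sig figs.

0.00030 M

Pt²⁺/Pt is the cathode (higher E°); E°cell = +1.20 − (+0.15) = +1.05 V with n = 2.
From the Nernst equation, log Q = n(E° − E)/0.0592 = 2·(+1.05 − (+0.950))/0.0592 = 3.378.
For Pt²⁺(aq) + Sn²⁺(aq) → Pt(s) + Sn⁴⁺(aq), the reaction quotient is Q = [Sn⁴⁺(aq)] / ([Pt²⁺(aq)]·[Sn²⁺(aq)]).
Solving for the unknown gives log [Pt²⁺(aq)] = −3.524, so [Pt²⁺(aq)] ≈ 0.00030 M.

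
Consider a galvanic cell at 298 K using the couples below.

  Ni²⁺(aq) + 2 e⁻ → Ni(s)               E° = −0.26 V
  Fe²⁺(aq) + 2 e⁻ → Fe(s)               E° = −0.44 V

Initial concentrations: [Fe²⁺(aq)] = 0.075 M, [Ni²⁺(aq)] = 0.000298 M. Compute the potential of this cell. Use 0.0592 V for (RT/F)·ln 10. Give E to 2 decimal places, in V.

Ni²⁺/Ni is reduced (cathode, E° = −0.26 V) and Fe²⁺/Fe is oxidized (anode).
E°cell = −0.26 − (−0.44) = +0.18 V, with n = 2 electrons transferred.
For the overall reaction Ni²⁺(aq) + Fe(s) → Ni(s) + Fe²⁺(aq), Q = [Fe²⁺(aq)] / [Ni²⁺(aq)] = 252, giving log Q = 2.401.
E = E° − (0.0592/n)·log Q = +0.18 − (0.0592/2)(2.401) = +0.11 V.

+0.11 V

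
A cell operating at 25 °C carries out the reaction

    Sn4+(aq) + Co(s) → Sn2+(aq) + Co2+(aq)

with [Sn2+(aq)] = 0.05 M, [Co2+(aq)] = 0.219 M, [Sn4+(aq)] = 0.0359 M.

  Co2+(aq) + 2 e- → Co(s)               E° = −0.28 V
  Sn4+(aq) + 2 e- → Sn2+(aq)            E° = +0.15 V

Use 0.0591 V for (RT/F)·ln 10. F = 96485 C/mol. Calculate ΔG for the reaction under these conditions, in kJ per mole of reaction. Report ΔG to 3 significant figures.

−85.9 kJ/mol

E°cell = +0.15 − (−0.28) = +0.43 V; the balanced reaction transfers n = 2 electrons.
Q = ([Sn2+(aq)]·[Co2+(aq)]) / [Sn4+(aq)] = 0.305, so log Q = −0.516 and E = +0.43 − (0.0591/2)(−0.516) = +0.4452 V.
ΔG = −nFE = −(2)(96485)(+0.4452) J/mol = −85.9 kJ/mol.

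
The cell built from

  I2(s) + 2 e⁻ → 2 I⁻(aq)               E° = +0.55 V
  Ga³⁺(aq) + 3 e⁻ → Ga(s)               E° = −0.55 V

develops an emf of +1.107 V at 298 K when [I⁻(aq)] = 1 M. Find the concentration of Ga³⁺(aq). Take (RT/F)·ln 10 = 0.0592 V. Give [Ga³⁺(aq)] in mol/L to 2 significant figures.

0.44 M

The I₂/I⁻ couple has the larger reduction potential, so it is the cathode: E°cell = +0.55 − (−0.55) = +1.10 V and n = 6.
Since E = E° − (0.0592/n)·log Q, log Q = n(E° − E)/0.0592 = −0.709.
Balancing electrons gives 3 I2(s) + 2 Ga(s) → 6 I⁻(aq) + 2 Ga³⁺(aq); thus Q = [I⁻(aq)]^6·[Ga³⁺(aq)]^2.
Solving for the unknown gives log [Ga³⁺(aq)] = −0.354, so [Ga³⁺(aq)] ≈ 0.44 M.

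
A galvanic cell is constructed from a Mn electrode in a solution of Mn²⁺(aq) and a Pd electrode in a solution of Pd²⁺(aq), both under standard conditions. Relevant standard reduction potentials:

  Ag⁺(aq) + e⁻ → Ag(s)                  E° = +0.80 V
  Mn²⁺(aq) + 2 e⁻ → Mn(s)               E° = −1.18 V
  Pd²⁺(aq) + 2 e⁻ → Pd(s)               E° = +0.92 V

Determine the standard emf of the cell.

+2.10 V

Of the two couples in this cell, the one with the more positive reduction potential is reduced at the cathode: here that is Pd²⁺/Pd (+0.92 V); Mn²⁺/Mn (−1.18 V) is the anode.
E°cell = E°(cathode) − E°(anode) = +0.92 − (−1.18) = +2.10 V.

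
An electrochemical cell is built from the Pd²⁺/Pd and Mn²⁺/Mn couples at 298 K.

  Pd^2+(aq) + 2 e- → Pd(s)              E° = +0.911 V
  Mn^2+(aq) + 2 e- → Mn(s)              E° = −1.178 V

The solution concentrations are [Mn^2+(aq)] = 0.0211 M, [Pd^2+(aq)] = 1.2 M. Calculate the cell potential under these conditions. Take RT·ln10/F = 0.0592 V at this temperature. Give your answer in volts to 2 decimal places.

Since E°(Pd²⁺/Pd) > E°(Mn²⁺/Mn), Pd²⁺/Pd serves as the cathode.
E°cell = E°cat − E°an = +0.911 − (−1.178) = +2.089 V; n = 2.
Balancing gives Pd^2+(aq) + Mn(s) → Pd(s) + Mn^2+(aq); hence Q = [Mn^2+(aq)] / [Pd^2+(aq)] = 0.0176 (log Q = −1.755).
E = E° − (0.0592/n)·log Q = +2.089 − (0.0592/2)(−1.755) = +2.14 V.

+2.14 V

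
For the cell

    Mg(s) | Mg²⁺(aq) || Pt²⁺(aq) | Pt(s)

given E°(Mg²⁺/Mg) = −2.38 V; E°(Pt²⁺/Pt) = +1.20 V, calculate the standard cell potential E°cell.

By convention the left-hand electrode in cell notation is the anode (oxidation) and the right-hand electrode is the cathode (reduction).
E°cell = E°(right) − E°(left) = +1.20 − (−2.38) = +3.58 V.

+3.58 V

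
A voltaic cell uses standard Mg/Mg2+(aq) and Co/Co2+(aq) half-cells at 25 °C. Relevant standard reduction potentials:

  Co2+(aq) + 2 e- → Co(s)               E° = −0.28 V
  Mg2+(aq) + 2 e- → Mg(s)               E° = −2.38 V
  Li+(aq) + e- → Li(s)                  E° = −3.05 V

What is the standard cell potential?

The Co²⁺/Co couple has the higher E°, so Co ion is reduced (cathode) and Mg is oxidized (anode).
E°cell = E°(cathode) − E°(anode) = −0.28 − (−2.38) = +2.10 V.

+2.10 V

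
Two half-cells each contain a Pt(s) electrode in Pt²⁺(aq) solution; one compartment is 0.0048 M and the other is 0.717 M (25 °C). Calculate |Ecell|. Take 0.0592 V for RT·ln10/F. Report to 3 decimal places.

0.064 V

For a concentration cell E°cell = 0, since both electrodes use the same couple.
The compartment with the higher Pt²⁺(aq) concentration (0.717 M) acts as the cathode; ions are reduced there and produced at the dilute (0.0048 M) anode.
With n = 2, Ecell = −(0.0592/2)·log([dilute]/[conc]) = −(0.0592/2)·log(0.0048/0.717) = +0.064 V.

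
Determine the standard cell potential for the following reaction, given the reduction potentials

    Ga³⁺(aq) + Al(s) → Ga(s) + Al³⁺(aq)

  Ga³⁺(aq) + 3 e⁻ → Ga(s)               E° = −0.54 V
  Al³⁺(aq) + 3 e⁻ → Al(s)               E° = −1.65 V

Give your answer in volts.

+1.11 V

Ga³⁺(aq) gains electrons, so the Ga³⁺/Ga couple is the cathode; the Al³⁺/Al couple is the anode.
E°cell = E°(cathode) − E°(anode) = −0.54 − (−1.65) = +1.11 V.
The positive value indicates the reaction is spontaneous as written.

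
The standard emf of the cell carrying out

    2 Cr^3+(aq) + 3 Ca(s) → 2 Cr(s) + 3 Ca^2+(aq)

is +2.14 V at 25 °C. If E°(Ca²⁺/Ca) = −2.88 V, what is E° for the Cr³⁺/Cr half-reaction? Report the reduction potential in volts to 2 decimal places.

In the reaction as written the Cr³⁺/Cr couple is reduced (cathode) and Ca²⁺/Ca is oxidized (anode), so E°cell = E°(Cr³⁺/Cr) − E°(Ca²⁺/Ca).
E°(Cr³⁺/Cr) = E°cell + E°(anode) = +2.14 + (−2.88) = −0.74 V.

−0.74 V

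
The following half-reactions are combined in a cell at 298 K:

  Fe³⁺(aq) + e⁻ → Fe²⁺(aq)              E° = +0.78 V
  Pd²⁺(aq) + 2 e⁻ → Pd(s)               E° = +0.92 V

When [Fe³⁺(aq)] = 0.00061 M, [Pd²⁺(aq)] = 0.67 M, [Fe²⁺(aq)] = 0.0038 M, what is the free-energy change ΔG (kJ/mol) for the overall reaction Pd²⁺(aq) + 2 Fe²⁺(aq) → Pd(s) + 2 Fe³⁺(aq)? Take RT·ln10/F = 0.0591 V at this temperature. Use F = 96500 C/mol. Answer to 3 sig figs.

E°cell = +0.92 − (+0.78) = +0.14 V; the balanced reaction transfers n = 2 electrons.
Here Q = [Fe³⁺(aq)]^2 / ([Pd²⁺(aq)]·[Fe²⁺(aq)]^2) = 0.0385 (log Q = −1.415), giving E = +0.14 − (0.0591/2)·(−1.415) = +0.1818 V.
Then ΔG = −nFE = −2 × 96500 × +0.1818 J/mol = −35.1 kJ/mol.

−35.1 kJ/mol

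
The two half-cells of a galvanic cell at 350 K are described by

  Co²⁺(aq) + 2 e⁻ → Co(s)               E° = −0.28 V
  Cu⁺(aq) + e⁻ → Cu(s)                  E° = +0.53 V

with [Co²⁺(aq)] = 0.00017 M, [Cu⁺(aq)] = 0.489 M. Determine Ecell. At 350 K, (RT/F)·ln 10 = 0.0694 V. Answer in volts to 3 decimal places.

+0.919 V

Since E°(Cu⁺/Cu) > E°(Co²⁺/Co), Cu⁺/Cu serves as the cathode.
The standard potential is +0.53 − (−0.28) = +0.81 V and the balanced reaction transfers n = 2 electrons.
For the overall reaction 2 Cu⁺(aq) + Co(s) → 2 Cu(s) + Co²⁺(aq), Q = [Co²⁺(aq)] / [Cu⁺(aq)]^2 = 0.000711, giving log Q = −3.148.
E = E° − (0.0694/n)·log Q = +0.81 − (0.0694/2)(−3.148) = +0.919 V.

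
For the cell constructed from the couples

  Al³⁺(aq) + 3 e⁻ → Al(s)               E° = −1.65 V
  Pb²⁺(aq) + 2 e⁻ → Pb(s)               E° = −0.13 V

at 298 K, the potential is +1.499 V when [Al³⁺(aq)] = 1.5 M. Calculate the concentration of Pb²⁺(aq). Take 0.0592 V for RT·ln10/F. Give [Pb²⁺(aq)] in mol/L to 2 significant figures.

Pb²⁺/Pb is the cathode (higher E°); E°cell = −0.13 − (−1.65) = +1.52 V with n = 6.
Rearranging E = E° − (0.0592/n)·log Q gives log Q = 6(+1.52 − (+1.499))/0.0592 = 2.128.
For 3 Pb²⁺(aq) + 2 Al(s) → 3 Pb(s) + 2 Al³⁺(aq), the reaction quotient is Q = [Al³⁺(aq)]^2 / [Pb²⁺(aq)]^3.
Substituting the known concentrations and solving, log [Pb²⁺(aq)] = −0.592 and [Pb²⁺(aq)] = 0.26 M.

0.26 M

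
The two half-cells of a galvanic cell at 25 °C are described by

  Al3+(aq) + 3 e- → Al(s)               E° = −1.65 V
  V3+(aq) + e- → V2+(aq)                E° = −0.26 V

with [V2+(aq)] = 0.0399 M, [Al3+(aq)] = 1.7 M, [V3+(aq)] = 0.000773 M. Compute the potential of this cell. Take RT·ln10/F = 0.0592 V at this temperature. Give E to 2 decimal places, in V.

Since E°(V³⁺/V²⁺) > E°(Al³⁺/Al), V³⁺/V²⁺ serves as the cathode.
The standard potential is −0.26 − (−1.65) = +1.39 V and the balanced reaction transfers n = 3 electrons.
The balanced reaction is 3 V3+(aq) + Al(s) → 3 V2+(aq) + Al3+(aq), so Q = ([V2+(aq)]^3·[Al3+(aq)]) / [V3+(aq)]^3 = 2.34×10^5 and log Q = 5.369.
E = E° − (0.0592/n)·log Q = +1.39 − (0.0592/3)(5.369) = +1.28 V.

+1.28 V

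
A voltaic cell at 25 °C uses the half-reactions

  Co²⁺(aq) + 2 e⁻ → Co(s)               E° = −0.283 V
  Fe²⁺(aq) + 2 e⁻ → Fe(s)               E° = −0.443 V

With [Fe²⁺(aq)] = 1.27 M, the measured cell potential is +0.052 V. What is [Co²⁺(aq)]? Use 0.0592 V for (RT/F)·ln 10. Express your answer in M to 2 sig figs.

0.00029 M

Co²⁺/Co is the cathode (higher E°); E°cell = −0.283 − (−0.443) = +0.160 V with n = 2.
From the Nernst equation, log Q = n(E° − E)/0.0592 = 2·(+0.160 − (+0.052))/0.0592 = 3.649.
The balanced reaction is Co²⁺(aq) + Fe(s) → Co(s) + Fe²⁺(aq), so Q = [Fe²⁺(aq)] / [Co²⁺(aq)].
Isolating [Co²⁺(aq)] in Q = 10^{3.649} yields log [Co²⁺(aq)] = −3.545, i.e. 0.00029 M.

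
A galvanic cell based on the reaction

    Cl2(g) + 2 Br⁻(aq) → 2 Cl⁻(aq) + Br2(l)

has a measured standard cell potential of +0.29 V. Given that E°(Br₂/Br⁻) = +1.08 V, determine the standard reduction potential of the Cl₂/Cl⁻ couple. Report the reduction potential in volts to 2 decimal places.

In the reaction as written the Cl₂/Cl⁻ couple is reduced (cathode) and Br₂/Br⁻ is oxidized (anode), so E°cell = E°(Cl₂/Cl⁻) − E°(Br₂/Br⁻).
E°(Cl₂/Cl⁻) = E°cell + E°(anode) = +0.29 + (+1.08) = +1.37 V.

+1.37 V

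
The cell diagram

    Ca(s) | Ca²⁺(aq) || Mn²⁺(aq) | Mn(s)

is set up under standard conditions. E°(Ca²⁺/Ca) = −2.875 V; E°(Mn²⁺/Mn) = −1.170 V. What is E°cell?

+1.705 V

By convention the left-hand electrode in cell notation is the anode (oxidation) and the right-hand electrode is the cathode (reduction).
E°cell = E°(right) − E°(left) = −1.170 − (−2.875) = +1.705 V.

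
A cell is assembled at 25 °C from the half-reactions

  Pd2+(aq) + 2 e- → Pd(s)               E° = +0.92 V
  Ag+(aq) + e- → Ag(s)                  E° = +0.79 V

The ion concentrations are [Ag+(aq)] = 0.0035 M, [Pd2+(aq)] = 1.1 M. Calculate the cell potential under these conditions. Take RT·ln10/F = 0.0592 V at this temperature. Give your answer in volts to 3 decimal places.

Since E°(Pd²⁺/Pd) > E°(Ag⁺/Ag), Pd²⁺/Pd serves as the cathode.
E°cell = E°cat − E°an = +0.92 − (+0.79) = +0.13 V; n = 2.
For the overall reaction Pd2+(aq) + 2 Ag(s) → Pd(s) + 2 Ag+(aq), Q = [Ag+(aq)]^2 / [Pd2+(aq)] = 1.11×10^−5, giving log Q = −4.953.
By the Nernst equation, E = +0.13 − (0.0592/2)·(−4.953) = +0.277 V.

+0.277 V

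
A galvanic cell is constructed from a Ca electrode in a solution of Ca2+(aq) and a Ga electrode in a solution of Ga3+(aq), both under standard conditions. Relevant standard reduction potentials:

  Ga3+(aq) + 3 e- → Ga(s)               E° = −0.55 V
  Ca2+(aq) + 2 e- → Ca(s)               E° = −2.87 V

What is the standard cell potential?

+2.32 V

Of the two couples in this cell, the one with the more positive reduction potential is reduced at the cathode: here that is Ga³⁺/Ga (−0.55 V); Ca²⁺/Ca (−2.87 V) is the anode.
E°cell = E°(cathode) − E°(anode) = −0.55 − (−2.87) = +2.32 V.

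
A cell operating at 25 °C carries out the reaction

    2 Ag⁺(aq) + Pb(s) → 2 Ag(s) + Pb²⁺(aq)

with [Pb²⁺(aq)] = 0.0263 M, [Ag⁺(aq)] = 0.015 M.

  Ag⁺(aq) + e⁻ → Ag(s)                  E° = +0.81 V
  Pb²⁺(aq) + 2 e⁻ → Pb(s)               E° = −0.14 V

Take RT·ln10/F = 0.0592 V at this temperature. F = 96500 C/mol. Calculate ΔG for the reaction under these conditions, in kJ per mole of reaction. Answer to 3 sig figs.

−172 kJ/mol

With Ag⁺/Ag reduced at the cathode, E°cell = +0.81 − (−0.14) = +0.95 V and n = 2.
Q = [Pb²⁺(aq)] / [Ag⁺(aq)]^2 = 117, so log Q = 2.068 and E = +0.95 − (0.0592/2)(2.068) = +0.8888 V.
ΔG = −nFE = −(2)(96500)(+0.8888) J/mol = −172 kJ/mol.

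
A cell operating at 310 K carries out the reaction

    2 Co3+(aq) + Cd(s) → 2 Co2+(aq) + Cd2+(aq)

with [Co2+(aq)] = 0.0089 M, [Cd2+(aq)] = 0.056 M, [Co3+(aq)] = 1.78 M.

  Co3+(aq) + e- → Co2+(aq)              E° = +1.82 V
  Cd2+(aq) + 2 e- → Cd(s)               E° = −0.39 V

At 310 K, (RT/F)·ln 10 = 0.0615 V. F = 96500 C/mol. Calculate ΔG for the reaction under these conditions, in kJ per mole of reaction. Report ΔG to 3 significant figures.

The standard cell potential is +1.82 − (−0.39) = +2.21 V, with n = 2 electrons in the balanced equation.
The reaction quotient is ([Co2+(aq)]^2·[Cd2+(aq)]) / [Co3+(aq)]^2 = 1.4×10^−6; by Nernst, E = +2.21 − (0.0615/2)(−5.854) = +2.3900 V.
Finally ΔG = −nFE = −(2)(96500 C/mol)(+2.3900 V) = −461 kJ/mol.

−461 kJ/mol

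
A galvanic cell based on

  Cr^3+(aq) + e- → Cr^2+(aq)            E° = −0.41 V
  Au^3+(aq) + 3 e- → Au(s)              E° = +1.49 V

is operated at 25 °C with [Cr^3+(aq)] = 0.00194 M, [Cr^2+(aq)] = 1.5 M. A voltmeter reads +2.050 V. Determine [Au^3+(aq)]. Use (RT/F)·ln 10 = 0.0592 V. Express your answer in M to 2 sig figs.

0.086 M

The Au³⁺/Au couple has the larger reduction potential, so it is the cathode: E°cell = +1.49 − (−0.41) = +1.90 V and n = 3.
Rearranging E = E° − (0.0592/n)·log Q gives log Q = 3(+1.90 − (+2.050))/0.0592 = −7.601.
Balancing electrons gives Au^3+(aq) + 3 Cr^2+(aq) → Au(s) + 3 Cr^3+(aq); thus Q = [Cr^3+(aq)]^3 / ([Au^3+(aq)]·[Cr^2+(aq)]^3).
Substituting the known concentrations and solving, log [Au^3+(aq)] = −1.064 and [Au^3+(aq)] = 0.086 M.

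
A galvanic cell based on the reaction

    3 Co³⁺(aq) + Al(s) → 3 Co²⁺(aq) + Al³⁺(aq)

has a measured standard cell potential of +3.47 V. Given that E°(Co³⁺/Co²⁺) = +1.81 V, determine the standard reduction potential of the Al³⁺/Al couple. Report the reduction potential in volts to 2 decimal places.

In the reaction as written the Co³⁺/Co²⁺ couple is reduced (cathode) and Al³⁺/Al is oxidized (anode), so E°cell = E°(Co³⁺/Co²⁺) − E°(Al³⁺/Al).
E°(Al³⁺/Al) = E°(cathode) − E°cell = +1.81 − (+3.47) = −1.66 V.

−1.66 V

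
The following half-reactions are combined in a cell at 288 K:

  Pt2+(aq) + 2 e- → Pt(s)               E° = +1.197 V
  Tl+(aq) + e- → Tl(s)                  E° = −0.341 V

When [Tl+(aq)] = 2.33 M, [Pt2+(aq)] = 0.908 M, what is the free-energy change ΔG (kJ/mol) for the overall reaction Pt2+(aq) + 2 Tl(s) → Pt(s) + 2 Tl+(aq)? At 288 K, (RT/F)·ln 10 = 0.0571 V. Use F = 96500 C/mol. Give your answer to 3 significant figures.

−293 kJ/mol

E°cell = +1.197 − (−0.341) = +1.538 V; the balanced reaction transfers n = 2 electrons.
Q = [Tl+(aq)]^2 / [Pt2+(aq)] = 5.98, so log Q = 0.777 and E = +1.538 − (0.0571/2)(0.777) = +1.5158 V.
Then ΔG = −nFE = −2 × 96500 × +1.5158 J/mol = −293 kJ/mol.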